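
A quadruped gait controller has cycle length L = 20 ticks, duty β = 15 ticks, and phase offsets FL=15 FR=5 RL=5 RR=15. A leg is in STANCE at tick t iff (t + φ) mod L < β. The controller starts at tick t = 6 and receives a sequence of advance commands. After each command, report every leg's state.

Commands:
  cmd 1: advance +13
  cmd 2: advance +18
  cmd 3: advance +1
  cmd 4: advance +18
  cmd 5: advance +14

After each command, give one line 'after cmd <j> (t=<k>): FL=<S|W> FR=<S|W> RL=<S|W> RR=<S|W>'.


after cmd 1 (t=19): FL=S FR=S RL=S RR=S
after cmd 2 (t=37): FL=S FR=S RL=S RR=S
after cmd 3 (t=38): FL=S FR=S RL=S RR=S
after cmd 4 (t=56): FL=S FR=S RL=S RR=S
after cmd 5 (t=70): FL=S FR=W RL=W RR=S

start t=6: FL=S FR=S RL=S RR=S
cmd 1: advance +13 → t=19, phase=(14,4,4,14) → FL=S FR=S RL=S RR=S
cmd 2: advance +18 → t=37, phase=(12,2,2,12) → FL=S FR=S RL=S RR=S
cmd 3: advance +1 → t=38, phase=(13,3,3,13) → FL=S FR=S RL=S RR=S
cmd 4: advance +18 → t=56, phase=(11,1,1,11) → FL=S FR=S RL=S RR=S
cmd 5: advance +14 → t=70, phase=(5,15,15,5) → FL=S FR=W RL=W RR=S


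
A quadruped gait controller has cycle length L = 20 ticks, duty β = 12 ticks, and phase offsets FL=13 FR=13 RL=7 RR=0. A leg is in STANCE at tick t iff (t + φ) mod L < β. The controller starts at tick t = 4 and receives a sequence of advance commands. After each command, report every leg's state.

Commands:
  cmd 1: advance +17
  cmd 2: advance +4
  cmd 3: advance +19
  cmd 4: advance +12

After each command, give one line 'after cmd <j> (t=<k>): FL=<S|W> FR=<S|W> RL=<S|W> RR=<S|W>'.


after cmd 1 (t=21): FL=W FR=W RL=S RR=S
after cmd 2 (t=25): FL=W FR=W RL=W RR=S
after cmd 3 (t=44): FL=W FR=W RL=S RR=S
after cmd 4 (t=56): FL=S FR=S RL=S RR=W

start t=4: FL=W FR=W RL=S RR=S
cmd 1: advance +17 → t=21, phase=(14,14,8,1) → FL=W FR=W RL=S RR=S
cmd 2: advance +4 → t=25, phase=(18,18,12,5) → FL=W FR=W RL=W RR=S
cmd 3: advance +19 → t=44, phase=(17,17,11,4) → FL=W FR=W RL=S RR=S
cmd 4: advance +12 → t=56, phase=(9,9,3,16) → FL=S FR=S RL=S RR=W


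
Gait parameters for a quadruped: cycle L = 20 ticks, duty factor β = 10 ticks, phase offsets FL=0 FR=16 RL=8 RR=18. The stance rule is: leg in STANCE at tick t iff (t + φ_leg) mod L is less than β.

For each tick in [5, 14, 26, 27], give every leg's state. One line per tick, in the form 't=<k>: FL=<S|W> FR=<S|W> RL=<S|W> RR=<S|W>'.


t=5: FL=S FR=S RL=W RR=S
t=14: FL=W FR=W RL=S RR=W
t=26: FL=S FR=S RL=W RR=S
t=27: FL=S FR=S RL=W RR=S

t=5: phase=(5,1,13,3) vs β=10 → FL=S FR=S RL=W RR=S
t=14: phase=(14,10,2,12) vs β=10 → FL=W FR=W RL=S RR=W
t=26: phase=(6,2,14,4) vs β=10 → FL=S FR=S RL=W RR=S
t=27: phase=(7,3,15,5) vs β=10 → FL=S FR=S RL=W RR=S


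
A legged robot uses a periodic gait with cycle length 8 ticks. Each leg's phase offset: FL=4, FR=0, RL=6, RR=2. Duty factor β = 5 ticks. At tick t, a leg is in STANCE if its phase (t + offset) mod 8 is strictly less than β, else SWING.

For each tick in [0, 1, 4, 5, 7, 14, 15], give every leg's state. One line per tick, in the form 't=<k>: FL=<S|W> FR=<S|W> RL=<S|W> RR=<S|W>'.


t=0: FL=S FR=S RL=W RR=S
t=1: FL=W FR=S RL=W RR=S
t=4: FL=S FR=S RL=S RR=W
t=5: FL=S FR=W RL=S RR=W
t=7: FL=S FR=W RL=W RR=S
t=14: FL=S FR=W RL=S RR=S
t=15: FL=S FR=W RL=W RR=S

t=0: phase=(4,0,6,2) vs β=5 → FL=S FR=S RL=W RR=S
t=1: phase=(5,1,7,3) vs β=5 → FL=W FR=S RL=W RR=S
t=4: phase=(0,4,2,6) vs β=5 → FL=S FR=S RL=S RR=W
t=5: phase=(1,5,3,7) vs β=5 → FL=S FR=W RL=S RR=W
t=7: phase=(3,7,5,1) vs β=5 → FL=S FR=W RL=W RR=S
t=14: phase=(2,6,4,0) vs β=5 → FL=S FR=W RL=S RR=S
t=15: phase=(3,7,5,1) vs β=5 → FL=S FR=W RL=W RR=S


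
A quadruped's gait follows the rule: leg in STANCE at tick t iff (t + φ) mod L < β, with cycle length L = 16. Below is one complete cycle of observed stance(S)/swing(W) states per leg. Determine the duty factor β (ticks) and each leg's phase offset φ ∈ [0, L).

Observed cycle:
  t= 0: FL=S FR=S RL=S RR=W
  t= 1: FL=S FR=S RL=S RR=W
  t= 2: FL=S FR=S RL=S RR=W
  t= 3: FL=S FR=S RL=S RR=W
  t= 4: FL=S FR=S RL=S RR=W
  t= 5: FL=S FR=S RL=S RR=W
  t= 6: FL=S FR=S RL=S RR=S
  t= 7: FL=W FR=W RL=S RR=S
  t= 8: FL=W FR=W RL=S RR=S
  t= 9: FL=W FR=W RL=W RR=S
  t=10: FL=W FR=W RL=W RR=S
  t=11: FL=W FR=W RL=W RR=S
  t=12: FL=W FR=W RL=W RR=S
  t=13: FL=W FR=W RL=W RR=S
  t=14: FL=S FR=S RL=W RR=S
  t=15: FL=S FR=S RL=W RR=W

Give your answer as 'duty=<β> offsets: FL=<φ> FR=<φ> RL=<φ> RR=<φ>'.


duty=9 offsets: FL=2 FR=2 RL=0 RR=10

duty β = stance ticks per leg = 9
FL: stance ticks = 9; W→S at t=14 → φ=2
FR: stance ticks = 9; W→S at t=14 → φ=2
RL: stance ticks = 9; W→S at t=0 → φ=0
RR: stance ticks = 9; W→S at t=6 → φ=10


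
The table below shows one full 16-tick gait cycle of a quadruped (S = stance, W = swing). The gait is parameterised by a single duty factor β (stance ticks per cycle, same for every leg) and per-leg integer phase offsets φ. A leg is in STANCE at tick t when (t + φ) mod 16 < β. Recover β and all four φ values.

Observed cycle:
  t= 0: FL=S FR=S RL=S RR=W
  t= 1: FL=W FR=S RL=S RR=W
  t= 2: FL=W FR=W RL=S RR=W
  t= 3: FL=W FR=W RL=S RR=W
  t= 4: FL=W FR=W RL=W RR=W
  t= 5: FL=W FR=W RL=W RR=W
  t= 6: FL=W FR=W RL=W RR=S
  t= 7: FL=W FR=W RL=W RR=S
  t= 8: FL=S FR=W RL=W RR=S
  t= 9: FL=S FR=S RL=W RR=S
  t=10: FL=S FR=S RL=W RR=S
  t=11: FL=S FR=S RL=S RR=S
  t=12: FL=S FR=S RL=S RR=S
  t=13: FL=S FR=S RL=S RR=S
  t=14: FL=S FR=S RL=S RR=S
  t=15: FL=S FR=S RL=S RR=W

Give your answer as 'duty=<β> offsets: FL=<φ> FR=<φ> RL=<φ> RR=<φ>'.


duty=9 offsets: FL=8 FR=7 RL=5 RR=10

duty β = stance ticks per leg = 9
FL: stance ticks = 9; W→S at t=8 → φ=8
FR: stance ticks = 9; W→S at t=9 → φ=7
RL: stance ticks = 9; W→S at t=11 → φ=5
RR: stance ticks = 9; W→S at t=6 → φ=10


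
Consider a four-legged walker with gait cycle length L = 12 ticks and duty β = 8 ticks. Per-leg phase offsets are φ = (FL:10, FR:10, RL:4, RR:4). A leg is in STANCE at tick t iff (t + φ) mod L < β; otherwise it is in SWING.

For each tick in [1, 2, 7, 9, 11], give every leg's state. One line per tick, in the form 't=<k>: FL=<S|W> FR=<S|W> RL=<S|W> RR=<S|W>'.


t=1: FL=W FR=W RL=S RR=S
t=2: FL=S FR=S RL=S RR=S
t=7: FL=S FR=S RL=W RR=W
t=9: FL=S FR=S RL=S RR=S
t=11: FL=W FR=W RL=S RR=S

t=1: phase=(11,11,5,5) vs β=8 → FL=W FR=W RL=S RR=S
t=2: phase=(0,0,6,6) vs β=8 → FL=S FR=S RL=S RR=S
t=7: phase=(5,5,11,11) vs β=8 → FL=S FR=S RL=W RR=W
t=9: phase=(7,7,1,1) vs β=8 → FL=S FR=S RL=S RR=S
t=11: phase=(9,9,3,3) vs β=8 → FL=W FR=W RL=S RR=S


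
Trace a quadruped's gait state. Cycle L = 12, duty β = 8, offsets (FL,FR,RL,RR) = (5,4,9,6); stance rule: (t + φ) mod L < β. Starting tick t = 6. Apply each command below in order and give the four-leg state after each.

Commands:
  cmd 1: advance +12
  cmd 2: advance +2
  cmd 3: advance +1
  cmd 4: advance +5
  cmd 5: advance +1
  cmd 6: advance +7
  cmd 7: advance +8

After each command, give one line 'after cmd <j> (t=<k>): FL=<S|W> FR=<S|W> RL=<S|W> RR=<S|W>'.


start t=6: FL=W FR=W RL=S RR=S
cmd 1: advance +12 → t=18, phase=(11,10,3,0) → FL=W FR=W RL=S RR=S
cmd 2: advance +2 → t=20, phase=(1,0,5,2) → FL=S FR=S RL=S RR=S
cmd 3: advance +1 → t=21, phase=(2,1,6,3) → FL=S FR=S RL=S RR=S
cmd 4: advance +5 → t=26, phase=(7,6,11,8) → FL=S FR=S RL=W RR=W
cmd 5: advance +1 → t=27, phase=(8,7,0,9) → FL=W FR=S RL=S RR=W
cmd 6: advance +7 → t=34, phase=(3,2,7,4) → FL=S FR=S RL=S RR=S
cmd 7: advance +8 → t=42, phase=(11,10,3,0) → FL=W FR=W RL=S RR=S

after cmd 1 (t=18): FL=W FR=W RL=S RR=S
after cmd 2 (t=20): FL=S FR=S RL=S RR=S
after cmd 3 (t=21): FL=S FR=S RL=S RR=S
after cmd 4 (t=26): FL=S FR=S RL=W RR=W
after cmd 5 (t=27): FL=W FR=S RL=S RR=W
after cmd 6 (t=34): FL=S FR=S RL=S RR=S
after cmd 7 (t=42): FL=W FR=W RL=S RR=S


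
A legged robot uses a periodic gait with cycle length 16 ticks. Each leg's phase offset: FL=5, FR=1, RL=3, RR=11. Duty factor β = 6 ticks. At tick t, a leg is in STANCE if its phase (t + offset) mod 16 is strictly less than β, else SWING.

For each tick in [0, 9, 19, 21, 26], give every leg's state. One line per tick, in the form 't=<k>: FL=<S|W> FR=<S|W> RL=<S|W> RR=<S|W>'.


t=0: FL=S FR=S RL=S RR=W
t=9: FL=W FR=W RL=W RR=S
t=19: FL=W FR=S RL=W RR=W
t=21: FL=W FR=W RL=W RR=S
t=26: FL=W FR=W RL=W RR=S

t=0: phase=(5,1,3,11) vs β=6 → FL=S FR=S RL=S RR=W
t=9: phase=(14,10,12,4) vs β=6 → FL=W FR=W RL=W RR=S
t=19: phase=(8,4,6,14) vs β=6 → FL=W FR=S RL=W RR=W
t=21: phase=(10,6,8,0) vs β=6 → FL=W FR=W RL=W RR=S
t=26: phase=(15,11,13,5) vs β=6 → FL=W FR=W RL=W RR=S


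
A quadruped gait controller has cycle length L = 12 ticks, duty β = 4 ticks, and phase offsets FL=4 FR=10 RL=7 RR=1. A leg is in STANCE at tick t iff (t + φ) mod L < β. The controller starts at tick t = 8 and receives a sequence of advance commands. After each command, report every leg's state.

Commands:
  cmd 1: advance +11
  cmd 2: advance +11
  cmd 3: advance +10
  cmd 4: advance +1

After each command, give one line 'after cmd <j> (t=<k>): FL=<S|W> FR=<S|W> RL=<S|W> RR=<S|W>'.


start t=8: FL=S FR=W RL=S RR=W
cmd 1: advance +11 → t=19, phase=(11,5,2,8) → FL=W FR=W RL=S RR=W
cmd 2: advance +11 → t=30, phase=(10,4,1,7) → FL=W FR=W RL=S RR=W
cmd 3: advance +10 → t=40, phase=(8,2,11,5) → FL=W FR=S RL=W RR=W
cmd 4: advance +1 → t=41, phase=(9,3,0,6) → FL=W FR=S RL=S RR=W

after cmd 1 (t=19): FL=W FR=W RL=S RR=W
after cmd 2 (t=30): FL=W FR=W RL=S RR=W
after cmd 3 (t=40): FL=W FR=S RL=W RR=W
after cmd 4 (t=41): FL=W FR=S RL=S RR=W


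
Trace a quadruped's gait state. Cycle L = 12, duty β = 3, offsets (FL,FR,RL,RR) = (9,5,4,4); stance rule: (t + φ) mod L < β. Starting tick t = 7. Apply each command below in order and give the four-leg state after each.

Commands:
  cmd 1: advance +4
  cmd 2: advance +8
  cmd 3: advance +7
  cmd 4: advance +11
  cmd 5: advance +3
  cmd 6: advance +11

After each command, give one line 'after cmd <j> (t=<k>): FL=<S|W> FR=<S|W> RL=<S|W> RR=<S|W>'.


after cmd 1 (t=11): FL=W FR=W RL=W RR=W
after cmd 2 (t=19): FL=W FR=S RL=W RR=W
after cmd 3 (t=26): FL=W FR=W RL=W RR=W
after cmd 4 (t=37): FL=W FR=W RL=W RR=W
after cmd 5 (t=40): FL=S FR=W RL=W RR=W
after cmd 6 (t=51): FL=S FR=W RL=W RR=W

start t=7: FL=W FR=S RL=W RR=W
cmd 1: advance +4 → t=11, phase=(8,4,3,3) → FL=W FR=W RL=W RR=W
cmd 2: advance +8 → t=19, phase=(4,0,11,11) → FL=W FR=S RL=W RR=W
cmd 3: advance +7 → t=26, phase=(11,7,6,6) → FL=W FR=W RL=W RR=W
cmd 4: advance +11 → t=37, phase=(10,6,5,5) → FL=W FR=W RL=W RR=W
cmd 5: advance +3 → t=40, phase=(1,9,8,8) → FL=S FR=W RL=W RR=W
cmd 6: advance +11 → t=51, phase=(0,8,7,7) → FL=S FR=W RL=W RR=W


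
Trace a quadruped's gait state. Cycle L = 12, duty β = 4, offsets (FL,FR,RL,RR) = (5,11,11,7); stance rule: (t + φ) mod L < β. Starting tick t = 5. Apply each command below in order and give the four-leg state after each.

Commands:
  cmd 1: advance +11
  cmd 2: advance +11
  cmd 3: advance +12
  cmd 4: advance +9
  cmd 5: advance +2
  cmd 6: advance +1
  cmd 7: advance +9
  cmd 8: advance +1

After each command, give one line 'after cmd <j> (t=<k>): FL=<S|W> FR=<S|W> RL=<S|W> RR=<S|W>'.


after cmd 1 (t=16): FL=W FR=S RL=S RR=W
after cmd 2 (t=27): FL=W FR=S RL=S RR=W
after cmd 3 (t=39): FL=W FR=S RL=S RR=W
after cmd 4 (t=48): FL=W FR=W RL=W RR=W
after cmd 5 (t=50): FL=W FR=S RL=S RR=W
after cmd 6 (t=51): FL=W FR=S RL=S RR=W
after cmd 7 (t=60): FL=W FR=W RL=W RR=W
after cmd 8 (t=61): FL=W FR=S RL=S RR=W

start t=5: FL=W FR=W RL=W RR=S
cmd 1: advance +11 → t=16, phase=(9,3,3,11) → FL=W FR=S RL=S RR=W
cmd 2: advance +11 → t=27, phase=(8,2,2,10) → FL=W FR=S RL=S RR=W
cmd 3: advance +12 → t=39, phase=(8,2,2,10) → FL=W FR=S RL=S RR=W
cmd 4: advance +9 → t=48, phase=(5,11,11,7) → FL=W FR=W RL=W RR=W
cmd 5: advance +2 → t=50, phase=(7,1,1,9) → FL=W FR=S RL=S RR=W
cmd 6: advance +1 → t=51, phase=(8,2,2,10) → FL=W FR=S RL=S RR=W
cmd 7: advance +9 → t=60, phase=(5,11,11,7) → FL=W FR=W RL=W RR=W
cmd 8: advance +1 → t=61, phase=(6,0,0,8) → FL=W FR=S RL=S RR=W


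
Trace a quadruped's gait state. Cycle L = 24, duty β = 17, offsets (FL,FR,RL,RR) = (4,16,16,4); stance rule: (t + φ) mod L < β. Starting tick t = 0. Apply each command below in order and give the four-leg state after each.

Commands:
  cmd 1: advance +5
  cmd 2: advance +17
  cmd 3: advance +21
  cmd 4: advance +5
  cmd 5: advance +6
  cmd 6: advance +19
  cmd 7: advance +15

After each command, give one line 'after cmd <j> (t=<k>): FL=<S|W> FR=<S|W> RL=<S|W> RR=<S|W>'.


after cmd 1 (t=5): FL=S FR=W RL=W RR=S
after cmd 2 (t=22): FL=S FR=S RL=S RR=S
after cmd 3 (t=43): FL=W FR=S RL=S RR=W
after cmd 4 (t=48): FL=S FR=S RL=S RR=S
after cmd 5 (t=54): FL=S FR=W RL=W RR=S
after cmd 6 (t=73): FL=S FR=W RL=W RR=S
after cmd 7 (t=88): FL=W FR=S RL=S RR=W

start t=0: FL=S FR=S RL=S RR=S
cmd 1: advance +5 → t=5, phase=(9,21,21,9) → FL=S FR=W RL=W RR=S
cmd 2: advance +17 → t=22, phase=(2,14,14,2) → FL=S FR=S RL=S RR=S
cmd 3: advance +21 → t=43, phase=(23,11,11,23) → FL=W FR=S RL=S RR=W
cmd 4: advance +5 → t=48, phase=(4,16,16,4) → FL=S FR=S RL=S RR=S
cmd 5: advance +6 → t=54, phase=(10,22,22,10) → FL=S FR=W RL=W RR=S
cmd 6: advance +19 → t=73, phase=(5,17,17,5) → FL=S FR=W RL=W RR=S
cmd 7: advance +15 → t=88, phase=(20,8,8,20) → FL=W FR=S RL=S RR=W


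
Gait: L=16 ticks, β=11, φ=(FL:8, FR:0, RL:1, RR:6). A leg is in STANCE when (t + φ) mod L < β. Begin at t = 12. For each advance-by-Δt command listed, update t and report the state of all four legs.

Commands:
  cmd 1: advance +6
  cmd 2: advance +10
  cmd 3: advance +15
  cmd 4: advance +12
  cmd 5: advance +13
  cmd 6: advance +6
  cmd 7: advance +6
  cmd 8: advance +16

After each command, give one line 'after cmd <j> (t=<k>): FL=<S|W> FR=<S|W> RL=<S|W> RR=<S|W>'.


after cmd 1 (t=18): FL=S FR=S RL=S RR=S
after cmd 2 (t=28): FL=S FR=W RL=W RR=S
after cmd 3 (t=43): FL=S FR=W RL=W RR=S
after cmd 4 (t=55): FL=W FR=S RL=S RR=W
after cmd 5 (t=68): FL=W FR=S RL=S RR=S
after cmd 6 (t=74): FL=S FR=S RL=W RR=S
after cmd 7 (t=80): FL=S FR=S RL=S RR=S
after cmd 8 (t=96): FL=S FR=S RL=S RR=S

start t=12: FL=S FR=W RL=W RR=S
cmd 1: advance +6 → t=18, phase=(10,2,3,8) → FL=S FR=S RL=S RR=S
cmd 2: advance +10 → t=28, phase=(4,12,13,2) → FL=S FR=W RL=W RR=S
cmd 3: advance +15 → t=43, phase=(3,11,12,1) → FL=S FR=W RL=W RR=S
cmd 4: advance +12 → t=55, phase=(15,7,8,13) → FL=W FR=S RL=S RR=W
cmd 5: advance +13 → t=68, phase=(12,4,5,10) → FL=W FR=S RL=S RR=S
cmd 6: advance +6 → t=74, phase=(2,10,11,0) → FL=S FR=S RL=W RR=S
cmd 7: advance +6 → t=80, phase=(8,0,1,6) → FL=S FR=S RL=S RR=S
cmd 8: advance +16 → t=96, phase=(8,0,1,6) → FL=S FR=S RL=S RR=S


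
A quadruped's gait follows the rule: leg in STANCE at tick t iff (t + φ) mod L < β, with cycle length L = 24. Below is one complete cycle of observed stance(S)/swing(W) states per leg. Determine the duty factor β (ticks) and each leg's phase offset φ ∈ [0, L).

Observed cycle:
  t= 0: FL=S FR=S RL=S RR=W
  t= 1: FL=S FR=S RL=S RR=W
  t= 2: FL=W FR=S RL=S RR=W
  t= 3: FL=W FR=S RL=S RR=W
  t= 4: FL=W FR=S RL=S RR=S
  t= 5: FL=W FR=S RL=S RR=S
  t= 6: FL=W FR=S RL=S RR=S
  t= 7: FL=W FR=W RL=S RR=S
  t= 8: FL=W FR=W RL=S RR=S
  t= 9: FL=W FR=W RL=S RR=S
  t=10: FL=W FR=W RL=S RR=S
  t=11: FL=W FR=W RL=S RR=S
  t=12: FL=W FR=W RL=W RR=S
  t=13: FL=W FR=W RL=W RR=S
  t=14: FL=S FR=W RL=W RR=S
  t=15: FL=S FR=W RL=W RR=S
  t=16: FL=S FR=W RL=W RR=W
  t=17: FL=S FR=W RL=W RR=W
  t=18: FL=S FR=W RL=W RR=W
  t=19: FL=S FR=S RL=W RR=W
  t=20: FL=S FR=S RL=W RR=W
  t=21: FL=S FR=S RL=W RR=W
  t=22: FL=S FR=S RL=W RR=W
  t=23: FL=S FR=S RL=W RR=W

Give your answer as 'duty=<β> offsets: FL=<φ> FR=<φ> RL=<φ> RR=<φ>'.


duty=12 offsets: FL=10 FR=5 RL=0 RR=20

duty β = stance ticks per leg = 12
FL: stance ticks = 12; W→S at t=14 → φ=10
FR: stance ticks = 12; W→S at t=19 → φ=5
RL: stance ticks = 12; W→S at t=0 → φ=0
RR: stance ticks = 12; W→S at t=4 → φ=20


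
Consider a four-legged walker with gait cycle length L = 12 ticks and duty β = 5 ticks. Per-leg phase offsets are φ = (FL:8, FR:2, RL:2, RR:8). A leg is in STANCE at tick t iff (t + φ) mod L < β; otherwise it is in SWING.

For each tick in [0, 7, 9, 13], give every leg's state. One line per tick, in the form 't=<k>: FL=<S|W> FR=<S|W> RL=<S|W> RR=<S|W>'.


t=0: FL=W FR=S RL=S RR=W
t=7: FL=S FR=W RL=W RR=S
t=9: FL=W FR=W RL=W RR=W
t=13: FL=W FR=S RL=S RR=W

t=0: phase=(8,2,2,8) vs β=5 → FL=W FR=S RL=S RR=W
t=7: phase=(3,9,9,3) vs β=5 → FL=S FR=W RL=W RR=S
t=9: phase=(5,11,11,5) vs β=5 → FL=W FR=W RL=W RR=W
t=13: phase=(9,3,3,9) vs β=5 → FL=W FR=S RL=S RR=W


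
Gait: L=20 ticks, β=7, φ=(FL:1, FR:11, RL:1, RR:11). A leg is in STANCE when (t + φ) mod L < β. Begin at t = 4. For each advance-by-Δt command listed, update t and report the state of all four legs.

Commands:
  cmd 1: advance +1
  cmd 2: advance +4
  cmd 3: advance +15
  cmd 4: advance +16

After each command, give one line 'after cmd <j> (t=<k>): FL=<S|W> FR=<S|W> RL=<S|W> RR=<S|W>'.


start t=4: FL=S FR=W RL=S RR=W
cmd 1: advance +1 → t=5, phase=(6,16,6,16) → FL=S FR=W RL=S RR=W
cmd 2: advance +4 → t=9, phase=(10,0,10,0) → FL=W FR=S RL=W RR=S
cmd 3: advance +15 → t=24, phase=(5,15,5,15) → FL=S FR=W RL=S RR=W
cmd 4: advance +16 → t=40, phase=(1,11,1,11) → FL=S FR=W RL=S RR=W

after cmd 1 (t=5): FL=S FR=W RL=S RR=W
after cmd 2 (t=9): FL=W FR=S RL=W RR=S
after cmd 3 (t=24): FL=S FR=W RL=S RR=W
after cmd 4 (t=40): FL=S FR=W RL=S RR=W


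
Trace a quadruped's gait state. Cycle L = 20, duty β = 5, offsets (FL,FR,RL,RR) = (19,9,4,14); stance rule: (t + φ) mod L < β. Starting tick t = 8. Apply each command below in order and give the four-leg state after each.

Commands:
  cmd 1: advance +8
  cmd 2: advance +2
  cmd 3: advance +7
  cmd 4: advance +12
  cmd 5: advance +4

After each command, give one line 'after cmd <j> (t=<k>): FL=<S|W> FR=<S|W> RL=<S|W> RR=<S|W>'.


after cmd 1 (t=16): FL=W FR=W RL=S RR=W
after cmd 2 (t=18): FL=W FR=W RL=S RR=W
after cmd 3 (t=25): FL=S FR=W RL=W RR=W
after cmd 4 (t=37): FL=W FR=W RL=S RR=W
after cmd 5 (t=41): FL=S FR=W RL=W RR=W

start t=8: FL=W FR=W RL=W RR=S
cmd 1: advance +8 → t=16, phase=(15,5,0,10) → FL=W FR=W RL=S RR=W
cmd 2: advance +2 → t=18, phase=(17,7,2,12) → FL=W FR=W RL=S RR=W
cmd 3: advance +7 → t=25, phase=(4,14,9,19) → FL=S FR=W RL=W RR=W
cmd 4: advance +12 → t=37, phase=(16,6,1,11) → FL=W FR=W RL=S RR=W
cmd 5: advance +4 → t=41, phase=(0,10,5,15) → FL=S FR=W RL=W RR=W


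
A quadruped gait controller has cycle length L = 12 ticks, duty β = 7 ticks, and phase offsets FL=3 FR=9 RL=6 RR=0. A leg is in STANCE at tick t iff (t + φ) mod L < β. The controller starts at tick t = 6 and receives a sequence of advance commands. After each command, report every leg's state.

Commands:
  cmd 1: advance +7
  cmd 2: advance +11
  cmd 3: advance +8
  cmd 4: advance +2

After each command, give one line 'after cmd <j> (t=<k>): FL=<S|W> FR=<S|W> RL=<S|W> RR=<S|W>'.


start t=6: FL=W FR=S RL=S RR=S
cmd 1: advance +7 → t=13, phase=(4,10,7,1) → FL=S FR=W RL=W RR=S
cmd 2: advance +11 → t=24, phase=(3,9,6,0) → FL=S FR=W RL=S RR=S
cmd 3: advance +8 → t=32, phase=(11,5,2,8) → FL=W FR=S RL=S RR=W
cmd 4: advance +2 → t=34, phase=(1,7,4,10) → FL=S FR=W RL=S RR=W

after cmd 1 (t=13): FL=S FR=W RL=W RR=S
after cmd 2 (t=24): FL=S FR=W RL=S RR=S
after cmd 3 (t=32): FL=W FR=S RL=S RR=W
after cmd 4 (t=34): FL=S FR=W RL=S RR=W


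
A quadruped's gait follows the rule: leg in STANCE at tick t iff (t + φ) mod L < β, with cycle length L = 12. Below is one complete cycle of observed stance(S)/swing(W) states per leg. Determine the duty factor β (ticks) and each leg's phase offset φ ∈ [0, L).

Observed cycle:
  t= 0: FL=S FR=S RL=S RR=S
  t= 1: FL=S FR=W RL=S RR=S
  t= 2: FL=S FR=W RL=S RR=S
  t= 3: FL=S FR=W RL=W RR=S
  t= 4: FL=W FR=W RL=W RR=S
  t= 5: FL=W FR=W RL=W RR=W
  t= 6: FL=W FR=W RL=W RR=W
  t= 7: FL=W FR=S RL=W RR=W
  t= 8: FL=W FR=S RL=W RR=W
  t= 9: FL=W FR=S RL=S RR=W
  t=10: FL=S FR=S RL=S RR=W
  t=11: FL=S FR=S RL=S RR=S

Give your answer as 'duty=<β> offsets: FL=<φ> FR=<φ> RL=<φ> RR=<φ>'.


duty=6 offsets: FL=2 FR=5 RL=3 RR=1

duty β = stance ticks per leg = 6
FL: stance ticks = 6; W→S at t=10 → φ=2
FR: stance ticks = 6; W→S at t=7 → φ=5
RL: stance ticks = 6; W→S at t=9 → φ=3
RR: stance ticks = 6; W→S at t=11 → φ=1


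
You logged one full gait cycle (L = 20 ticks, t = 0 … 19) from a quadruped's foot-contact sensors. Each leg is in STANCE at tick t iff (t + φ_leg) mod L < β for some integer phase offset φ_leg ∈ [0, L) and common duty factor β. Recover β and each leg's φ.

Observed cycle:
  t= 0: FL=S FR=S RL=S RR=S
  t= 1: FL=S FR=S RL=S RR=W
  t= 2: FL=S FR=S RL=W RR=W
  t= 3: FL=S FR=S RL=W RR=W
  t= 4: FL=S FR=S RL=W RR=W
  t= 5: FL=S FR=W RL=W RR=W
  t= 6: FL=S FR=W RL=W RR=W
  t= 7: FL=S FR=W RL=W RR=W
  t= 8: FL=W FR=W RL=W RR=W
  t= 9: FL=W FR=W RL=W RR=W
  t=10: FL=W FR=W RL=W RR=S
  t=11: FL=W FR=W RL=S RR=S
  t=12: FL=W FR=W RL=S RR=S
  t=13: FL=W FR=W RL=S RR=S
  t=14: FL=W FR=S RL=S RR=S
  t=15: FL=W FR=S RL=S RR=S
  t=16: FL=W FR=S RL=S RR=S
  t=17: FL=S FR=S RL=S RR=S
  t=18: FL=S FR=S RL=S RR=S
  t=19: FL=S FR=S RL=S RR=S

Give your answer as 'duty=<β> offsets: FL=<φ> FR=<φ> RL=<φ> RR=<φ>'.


duty β = stance ticks per leg = 11
FL: stance ticks = 11; W→S at t=17 → φ=3
FR: stance ticks = 11; W→S at t=14 → φ=6
RL: stance ticks = 11; W→S at t=11 → φ=9
RR: stance ticks = 11; W→S at t=10 → φ=10

duty=11 offsets: FL=3 FR=6 RL=9 RR=10


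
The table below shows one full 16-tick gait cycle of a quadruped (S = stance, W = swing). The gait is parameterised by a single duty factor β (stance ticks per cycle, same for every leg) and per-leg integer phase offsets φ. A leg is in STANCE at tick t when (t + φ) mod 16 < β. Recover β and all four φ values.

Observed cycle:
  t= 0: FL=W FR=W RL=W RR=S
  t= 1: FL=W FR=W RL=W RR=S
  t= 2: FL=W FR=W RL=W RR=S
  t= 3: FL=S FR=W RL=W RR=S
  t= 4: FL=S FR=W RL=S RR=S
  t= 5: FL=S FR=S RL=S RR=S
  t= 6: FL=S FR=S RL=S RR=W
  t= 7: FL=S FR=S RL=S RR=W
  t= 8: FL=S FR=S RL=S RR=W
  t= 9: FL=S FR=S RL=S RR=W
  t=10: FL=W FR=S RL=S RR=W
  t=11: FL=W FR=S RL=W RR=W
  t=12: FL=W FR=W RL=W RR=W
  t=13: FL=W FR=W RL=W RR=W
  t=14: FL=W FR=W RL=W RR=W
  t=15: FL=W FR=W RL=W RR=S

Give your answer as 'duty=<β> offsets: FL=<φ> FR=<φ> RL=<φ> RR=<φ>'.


duty β = stance ticks per leg = 7
FL: stance ticks = 7; W→S at t=3 → φ=13
FR: stance ticks = 7; W→S at t=5 → φ=11
RL: stance ticks = 7; W→S at t=4 → φ=12
RR: stance ticks = 7; W→S at t=15 → φ=1

duty=7 offsets: FL=13 FR=11 RL=12 RR=1


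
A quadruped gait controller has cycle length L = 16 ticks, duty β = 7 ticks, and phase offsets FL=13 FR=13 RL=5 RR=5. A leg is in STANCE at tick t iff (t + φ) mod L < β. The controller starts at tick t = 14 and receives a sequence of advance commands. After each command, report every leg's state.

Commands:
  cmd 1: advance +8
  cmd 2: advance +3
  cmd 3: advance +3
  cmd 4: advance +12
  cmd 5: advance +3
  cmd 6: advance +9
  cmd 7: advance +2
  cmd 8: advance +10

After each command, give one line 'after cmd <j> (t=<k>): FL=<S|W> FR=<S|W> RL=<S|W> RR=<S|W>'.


after cmd 1 (t=22): FL=S FR=S RL=W RR=W
after cmd 2 (t=25): FL=S FR=S RL=W RR=W
after cmd 3 (t=28): FL=W FR=W RL=S RR=S
after cmd 4 (t=40): FL=S FR=S RL=W RR=W
after cmd 5 (t=43): FL=W FR=W RL=S RR=S
after cmd 6 (t=52): FL=S FR=S RL=W RR=W
after cmd 7 (t=54): FL=S FR=S RL=W RR=W
after cmd 8 (t=64): FL=W FR=W RL=S RR=S

start t=14: FL=W FR=W RL=S RR=S
cmd 1: advance +8 → t=22, phase=(3,3,11,11) → FL=S FR=S RL=W RR=W
cmd 2: advance +3 → t=25, phase=(6,6,14,14) → FL=S FR=S RL=W RR=W
cmd 3: advance +3 → t=28, phase=(9,9,1,1) → FL=W FR=W RL=S RR=S
cmd 4: advance +12 → t=40, phase=(5,5,13,13) → FL=S FR=S RL=W RR=W
cmd 5: advance +3 → t=43, phase=(8,8,0,0) → FL=W FR=W RL=S RR=S
cmd 6: advance +9 → t=52, phase=(1,1,9,9) → FL=S FR=S RL=W RR=W
cmd 7: advance +2 → t=54, phase=(3,3,11,11) → FL=S FR=S RL=W RR=W
cmd 8: advance +10 → t=64, phase=(13,13,5,5) → FL=W FR=W RL=S RR=S


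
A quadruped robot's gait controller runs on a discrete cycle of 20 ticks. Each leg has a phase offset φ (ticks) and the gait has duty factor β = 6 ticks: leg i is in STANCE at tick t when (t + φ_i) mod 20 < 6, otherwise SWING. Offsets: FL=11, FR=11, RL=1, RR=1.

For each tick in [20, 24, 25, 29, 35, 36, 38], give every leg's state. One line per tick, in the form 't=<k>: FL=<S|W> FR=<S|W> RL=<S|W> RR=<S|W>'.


t=20: phase=(11,11,1,1) vs β=6 → FL=W FR=W RL=S RR=S
t=24: phase=(15,15,5,5) vs β=6 → FL=W FR=W RL=S RR=S
t=25: phase=(16,16,6,6) vs β=6 → FL=W FR=W RL=W RR=W
t=29: phase=(0,0,10,10) vs β=6 → FL=S FR=S RL=W RR=W
t=35: phase=(6,6,16,16) vs β=6 → FL=W FR=W RL=W RR=W
t=36: phase=(7,7,17,17) vs β=6 → FL=W FR=W RL=W RR=W
t=38: phase=(9,9,19,19) vs β=6 → FL=W FR=W RL=W RR=W

t=20: FL=W FR=W RL=S RR=S
t=24: FL=W FR=W RL=S RR=S
t=25: FL=W FR=W RL=W RR=W
t=29: FL=S FR=S RL=W RR=W
t=35: FL=W FR=W RL=W RR=W
t=36: FL=W FR=W RL=W RR=W
t=38: FL=W FR=W RL=W RR=W


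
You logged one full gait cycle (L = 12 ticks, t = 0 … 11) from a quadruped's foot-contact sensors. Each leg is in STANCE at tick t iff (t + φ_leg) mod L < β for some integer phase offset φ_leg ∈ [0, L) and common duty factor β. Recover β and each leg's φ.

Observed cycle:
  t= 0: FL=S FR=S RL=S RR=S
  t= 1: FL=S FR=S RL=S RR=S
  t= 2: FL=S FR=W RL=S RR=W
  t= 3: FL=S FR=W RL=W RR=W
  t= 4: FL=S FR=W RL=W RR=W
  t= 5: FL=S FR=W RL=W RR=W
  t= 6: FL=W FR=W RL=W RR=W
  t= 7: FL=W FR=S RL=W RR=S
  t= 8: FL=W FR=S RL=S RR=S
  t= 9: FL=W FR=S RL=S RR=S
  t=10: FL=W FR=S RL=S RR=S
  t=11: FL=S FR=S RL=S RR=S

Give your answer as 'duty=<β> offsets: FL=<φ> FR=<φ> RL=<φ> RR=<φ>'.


duty β = stance ticks per leg = 7
FL: stance ticks = 7; W→S at t=11 → φ=1
FR: stance ticks = 7; W→S at t=7 → φ=5
RL: stance ticks = 7; W→S at t=8 → φ=4
RR: stance ticks = 7; W→S at t=7 → φ=5

duty=7 offsets: FL=1 FR=5 RL=4 RR=5


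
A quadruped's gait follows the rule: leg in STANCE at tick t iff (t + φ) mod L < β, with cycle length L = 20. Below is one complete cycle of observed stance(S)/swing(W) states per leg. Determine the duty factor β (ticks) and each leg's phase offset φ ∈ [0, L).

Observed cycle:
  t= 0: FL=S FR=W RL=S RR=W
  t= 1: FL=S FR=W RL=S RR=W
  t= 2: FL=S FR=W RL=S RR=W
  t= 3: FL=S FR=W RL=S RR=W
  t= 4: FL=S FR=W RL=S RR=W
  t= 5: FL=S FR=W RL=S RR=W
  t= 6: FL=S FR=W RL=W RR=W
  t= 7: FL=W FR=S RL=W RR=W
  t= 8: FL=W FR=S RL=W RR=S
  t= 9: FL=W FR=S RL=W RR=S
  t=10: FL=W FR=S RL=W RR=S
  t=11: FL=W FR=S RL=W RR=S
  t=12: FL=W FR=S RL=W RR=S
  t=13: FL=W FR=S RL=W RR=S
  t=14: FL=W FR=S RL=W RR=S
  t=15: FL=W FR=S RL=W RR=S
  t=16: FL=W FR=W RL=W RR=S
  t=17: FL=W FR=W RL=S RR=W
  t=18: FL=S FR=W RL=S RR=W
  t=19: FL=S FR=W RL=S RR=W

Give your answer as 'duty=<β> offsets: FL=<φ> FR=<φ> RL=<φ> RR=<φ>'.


duty β = stance ticks per leg = 9
FL: stance ticks = 9; W→S at t=18 → φ=2
FR: stance ticks = 9; W→S at t=7 → φ=13
RL: stance ticks = 9; W→S at t=17 → φ=3
RR: stance ticks = 9; W→S at t=8 → φ=12

duty=9 offsets: FL=2 FR=13 RL=3 RR=12


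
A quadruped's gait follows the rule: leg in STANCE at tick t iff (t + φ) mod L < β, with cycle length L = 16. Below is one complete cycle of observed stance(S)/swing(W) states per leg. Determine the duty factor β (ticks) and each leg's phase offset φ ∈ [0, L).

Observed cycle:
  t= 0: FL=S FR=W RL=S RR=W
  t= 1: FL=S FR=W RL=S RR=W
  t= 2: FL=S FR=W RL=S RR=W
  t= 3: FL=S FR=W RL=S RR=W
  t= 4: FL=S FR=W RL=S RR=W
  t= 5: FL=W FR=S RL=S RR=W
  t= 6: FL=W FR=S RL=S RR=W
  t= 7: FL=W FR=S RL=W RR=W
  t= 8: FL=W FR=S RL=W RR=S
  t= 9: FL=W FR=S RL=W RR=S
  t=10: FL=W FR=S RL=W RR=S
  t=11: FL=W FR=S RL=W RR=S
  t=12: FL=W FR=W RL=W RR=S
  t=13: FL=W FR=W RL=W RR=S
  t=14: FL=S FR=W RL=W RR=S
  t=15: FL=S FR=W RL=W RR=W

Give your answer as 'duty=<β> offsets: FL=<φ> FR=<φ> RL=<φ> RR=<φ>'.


duty=7 offsets: FL=2 FR=11 RL=0 RR=8

duty β = stance ticks per leg = 7
FL: stance ticks = 7; W→S at t=14 → φ=2
FR: stance ticks = 7; W→S at t=5 → φ=11
RL: stance ticks = 7; W→S at t=0 → φ=0
RR: stance ticks = 7; W→S at t=8 → φ=8


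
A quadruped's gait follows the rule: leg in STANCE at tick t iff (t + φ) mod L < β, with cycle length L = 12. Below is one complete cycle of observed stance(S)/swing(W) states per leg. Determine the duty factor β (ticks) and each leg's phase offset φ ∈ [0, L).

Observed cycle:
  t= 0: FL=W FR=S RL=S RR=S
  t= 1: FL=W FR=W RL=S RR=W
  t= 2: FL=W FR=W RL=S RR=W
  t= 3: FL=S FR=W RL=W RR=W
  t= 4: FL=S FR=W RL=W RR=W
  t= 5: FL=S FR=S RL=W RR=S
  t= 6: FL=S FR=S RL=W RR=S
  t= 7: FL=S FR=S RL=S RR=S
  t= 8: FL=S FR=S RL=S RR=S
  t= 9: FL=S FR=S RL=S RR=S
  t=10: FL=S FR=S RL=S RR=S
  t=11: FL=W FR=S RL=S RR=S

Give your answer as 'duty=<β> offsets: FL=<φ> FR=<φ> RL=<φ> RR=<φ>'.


duty=8 offsets: FL=9 FR=7 RL=5 RR=7

duty β = stance ticks per leg = 8
FL: stance ticks = 8; W→S at t=3 → φ=9
FR: stance ticks = 8; W→S at t=5 → φ=7
RL: stance ticks = 8; W→S at t=7 → φ=5
RR: stance ticks = 8; W→S at t=5 → φ=7


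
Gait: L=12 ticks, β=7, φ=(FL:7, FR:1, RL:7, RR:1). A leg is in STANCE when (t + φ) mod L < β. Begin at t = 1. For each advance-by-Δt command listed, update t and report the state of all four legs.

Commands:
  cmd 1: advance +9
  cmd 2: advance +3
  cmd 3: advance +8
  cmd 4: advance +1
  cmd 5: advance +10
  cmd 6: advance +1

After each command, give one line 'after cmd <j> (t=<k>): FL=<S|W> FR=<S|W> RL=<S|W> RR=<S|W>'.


after cmd 1 (t=10): FL=S FR=W RL=S RR=W
after cmd 2 (t=13): FL=W FR=S RL=W RR=S
after cmd 3 (t=21): FL=S FR=W RL=S RR=W
after cmd 4 (t=22): FL=S FR=W RL=S RR=W
after cmd 5 (t=32): FL=S FR=W RL=S RR=W
after cmd 6 (t=33): FL=S FR=W RL=S RR=W

start t=1: FL=W FR=S RL=W RR=S
cmd 1: advance +9 → t=10, phase=(5,11,5,11) → FL=S FR=W RL=S RR=W
cmd 2: advance +3 → t=13, phase=(8,2,8,2) → FL=W FR=S RL=W RR=S
cmd 3: advance +8 → t=21, phase=(4,10,4,10) → FL=S FR=W RL=S RR=W
cmd 4: advance +1 → t=22, phase=(5,11,5,11) → FL=S FR=W RL=S RR=W
cmd 5: advance +10 → t=32, phase=(3,9,3,9) → FL=S FR=W RL=S RR=W
cmd 6: advance +1 → t=33, phase=(4,10,4,10) → FL=S FR=W RL=S RR=W


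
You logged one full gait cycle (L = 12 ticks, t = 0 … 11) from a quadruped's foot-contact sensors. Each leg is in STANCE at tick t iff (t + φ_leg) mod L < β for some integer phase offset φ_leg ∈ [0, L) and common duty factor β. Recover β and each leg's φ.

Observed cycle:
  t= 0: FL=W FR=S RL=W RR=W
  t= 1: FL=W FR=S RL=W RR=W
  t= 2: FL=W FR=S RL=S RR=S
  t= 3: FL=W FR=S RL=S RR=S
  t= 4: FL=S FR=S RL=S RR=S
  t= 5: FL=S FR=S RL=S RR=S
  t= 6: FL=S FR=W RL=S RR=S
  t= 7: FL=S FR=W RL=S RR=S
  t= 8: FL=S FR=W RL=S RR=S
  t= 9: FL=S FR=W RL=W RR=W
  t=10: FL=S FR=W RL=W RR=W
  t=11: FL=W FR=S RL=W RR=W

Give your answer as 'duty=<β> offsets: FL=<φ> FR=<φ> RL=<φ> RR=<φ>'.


duty β = stance ticks per leg = 7
FL: stance ticks = 7; W→S at t=4 → φ=8
FR: stance ticks = 7; W→S at t=11 → φ=1
RL: stance ticks = 7; W→S at t=2 → φ=10
RR: stance ticks = 7; W→S at t=2 → φ=10

duty=7 offsets: FL=8 FR=1 RL=10 RR=10


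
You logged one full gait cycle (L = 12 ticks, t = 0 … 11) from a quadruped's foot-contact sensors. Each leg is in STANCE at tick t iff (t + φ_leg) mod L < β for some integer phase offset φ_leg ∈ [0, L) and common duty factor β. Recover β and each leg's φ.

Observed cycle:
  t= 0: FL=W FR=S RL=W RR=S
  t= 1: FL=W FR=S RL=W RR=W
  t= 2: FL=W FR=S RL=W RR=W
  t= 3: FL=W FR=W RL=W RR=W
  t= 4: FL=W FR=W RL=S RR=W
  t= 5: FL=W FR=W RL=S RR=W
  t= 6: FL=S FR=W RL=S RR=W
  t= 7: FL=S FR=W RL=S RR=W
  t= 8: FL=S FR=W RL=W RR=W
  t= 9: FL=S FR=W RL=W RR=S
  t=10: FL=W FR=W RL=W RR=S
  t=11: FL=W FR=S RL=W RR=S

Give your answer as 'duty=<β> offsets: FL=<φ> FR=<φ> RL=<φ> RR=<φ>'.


duty β = stance ticks per leg = 4
FL: stance ticks = 4; W→S at t=6 → φ=6
FR: stance ticks = 4; W→S at t=11 → φ=1
RL: stance ticks = 4; W→S at t=4 → φ=8
RR: stance ticks = 4; W→S at t=9 → φ=3

duty=4 offsets: FL=6 FR=1 RL=8 RR=3


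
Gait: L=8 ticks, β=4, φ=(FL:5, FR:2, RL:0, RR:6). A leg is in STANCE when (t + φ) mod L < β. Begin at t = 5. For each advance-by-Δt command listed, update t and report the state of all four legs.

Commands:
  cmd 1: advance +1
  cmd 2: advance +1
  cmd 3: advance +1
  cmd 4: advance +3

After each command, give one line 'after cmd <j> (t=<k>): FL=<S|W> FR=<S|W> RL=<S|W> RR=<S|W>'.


start t=5: FL=S FR=W RL=W RR=S
cmd 1: advance +1 → t=6, phase=(3,0,6,4) → FL=S FR=S RL=W RR=W
cmd 2: advance +1 → t=7, phase=(4,1,7,5) → FL=W FR=S RL=W RR=W
cmd 3: advance +1 → t=8, phase=(5,2,0,6) → FL=W FR=S RL=S RR=W
cmd 4: advance +3 → t=11, phase=(0,5,3,1) → FL=S FR=W RL=S RR=S

after cmd 1 (t=6): FL=S FR=S RL=W RR=W
after cmd 2 (t=7): FL=W FR=S RL=W RR=W
after cmd 3 (t=8): FL=W FR=S RL=S RR=W
after cmd 4 (t=11): FL=S FR=W RL=S RR=S


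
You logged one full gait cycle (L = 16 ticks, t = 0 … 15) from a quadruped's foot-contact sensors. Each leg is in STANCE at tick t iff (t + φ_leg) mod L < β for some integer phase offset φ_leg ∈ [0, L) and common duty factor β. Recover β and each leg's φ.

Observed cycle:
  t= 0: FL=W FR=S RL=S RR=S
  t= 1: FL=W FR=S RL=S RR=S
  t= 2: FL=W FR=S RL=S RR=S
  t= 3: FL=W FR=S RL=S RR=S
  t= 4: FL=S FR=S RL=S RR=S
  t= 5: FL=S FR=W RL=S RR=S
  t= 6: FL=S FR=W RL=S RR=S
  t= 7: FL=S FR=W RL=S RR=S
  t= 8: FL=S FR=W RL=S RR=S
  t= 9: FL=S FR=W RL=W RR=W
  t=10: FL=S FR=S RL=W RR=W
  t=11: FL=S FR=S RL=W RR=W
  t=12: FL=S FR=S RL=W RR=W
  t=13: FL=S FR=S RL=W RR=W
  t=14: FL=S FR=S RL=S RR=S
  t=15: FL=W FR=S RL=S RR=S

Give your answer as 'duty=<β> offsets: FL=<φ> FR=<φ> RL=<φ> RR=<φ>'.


duty=11 offsets: FL=12 FR=6 RL=2 RR=2

duty β = stance ticks per leg = 11
FL: stance ticks = 11; W→S at t=4 → φ=12
FR: stance ticks = 11; W→S at t=10 → φ=6
RL: stance ticks = 11; W→S at t=14 → φ=2
RR: stance ticks = 11; W→S at t=14 → φ=2


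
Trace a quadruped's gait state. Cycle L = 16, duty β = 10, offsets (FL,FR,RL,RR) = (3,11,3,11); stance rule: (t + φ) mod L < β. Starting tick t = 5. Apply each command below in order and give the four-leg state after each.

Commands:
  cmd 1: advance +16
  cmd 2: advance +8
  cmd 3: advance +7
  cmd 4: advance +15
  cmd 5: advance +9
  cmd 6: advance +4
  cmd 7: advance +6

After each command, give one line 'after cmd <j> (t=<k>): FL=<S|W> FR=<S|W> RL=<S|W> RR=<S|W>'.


after cmd 1 (t=21): FL=S FR=S RL=S RR=S
after cmd 2 (t=29): FL=S FR=S RL=S RR=S
after cmd 3 (t=36): FL=S FR=W RL=S RR=W
after cmd 4 (t=51): FL=S FR=W RL=S RR=W
after cmd 5 (t=60): FL=W FR=S RL=W RR=S
after cmd 6 (t=64): FL=S FR=W RL=S RR=W
after cmd 7 (t=70): FL=S FR=S RL=S RR=S

start t=5: FL=S FR=S RL=S RR=S
cmd 1: advance +16 → t=21, phase=(8,0,8,0) → FL=S FR=S RL=S RR=S
cmd 2: advance +8 → t=29, phase=(0,8,0,8) → FL=S FR=S RL=S RR=S
cmd 3: advance +7 → t=36, phase=(7,15,7,15) → FL=S FR=W RL=S RR=W
cmd 4: advance +15 → t=51, phase=(6,14,6,14) → FL=S FR=W RL=S RR=W
cmd 5: advance +9 → t=60, phase=(15,7,15,7) → FL=W FR=S RL=W RR=S
cmd 6: advance +4 → t=64, phase=(3,11,3,11) → FL=S FR=W RL=S RR=W
cmd 7: advance +6 → t=70, phase=(9,1,9,1) → FL=S FR=S RL=S RR=S


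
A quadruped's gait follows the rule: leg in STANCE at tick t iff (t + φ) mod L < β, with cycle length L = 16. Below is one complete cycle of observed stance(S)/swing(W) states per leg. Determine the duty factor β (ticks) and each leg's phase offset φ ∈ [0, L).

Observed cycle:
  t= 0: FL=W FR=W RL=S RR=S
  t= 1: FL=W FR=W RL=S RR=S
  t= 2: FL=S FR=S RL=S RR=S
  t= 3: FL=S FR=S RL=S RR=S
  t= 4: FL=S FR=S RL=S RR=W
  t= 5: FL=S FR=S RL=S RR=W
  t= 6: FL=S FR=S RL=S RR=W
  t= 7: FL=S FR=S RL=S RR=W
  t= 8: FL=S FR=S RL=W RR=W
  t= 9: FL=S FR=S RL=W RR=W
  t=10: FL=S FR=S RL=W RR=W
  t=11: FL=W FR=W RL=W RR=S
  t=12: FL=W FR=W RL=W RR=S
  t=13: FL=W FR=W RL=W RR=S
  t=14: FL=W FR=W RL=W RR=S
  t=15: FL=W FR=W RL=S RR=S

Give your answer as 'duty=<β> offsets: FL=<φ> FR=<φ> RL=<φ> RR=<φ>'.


duty β = stance ticks per leg = 9
FL: stance ticks = 9; W→S at t=2 → φ=14
FR: stance ticks = 9; W→S at t=2 → φ=14
RL: stance ticks = 9; W→S at t=15 → φ=1
RR: stance ticks = 9; W→S at t=11 → φ=5

duty=9 offsets: FL=14 FR=14 RL=1 RR=5


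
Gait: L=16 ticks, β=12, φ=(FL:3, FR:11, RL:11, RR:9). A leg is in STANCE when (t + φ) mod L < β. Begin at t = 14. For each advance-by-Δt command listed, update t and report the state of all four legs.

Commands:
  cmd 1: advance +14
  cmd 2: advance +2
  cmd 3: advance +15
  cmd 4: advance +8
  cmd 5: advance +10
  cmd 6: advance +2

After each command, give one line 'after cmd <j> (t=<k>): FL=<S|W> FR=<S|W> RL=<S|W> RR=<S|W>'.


start t=14: FL=S FR=S RL=S RR=S
cmd 1: advance +14 → t=28, phase=(15,7,7,5) → FL=W FR=S RL=S RR=S
cmd 2: advance +2 → t=30, phase=(1,9,9,7) → FL=S FR=S RL=S RR=S
cmd 3: advance +15 → t=45, phase=(0,8,8,6) → FL=S FR=S RL=S RR=S
cmd 4: advance +8 → t=53, phase=(8,0,0,14) → FL=S FR=S RL=S RR=W
cmd 5: advance +10 → t=63, phase=(2,10,10,8) → FL=S FR=S RL=S RR=S
cmd 6: advance +2 → t=65, phase=(4,12,12,10) → FL=S FR=W RL=W RR=S

after cmd 1 (t=28): FL=W FR=S RL=S RR=S
after cmd 2 (t=30): FL=S FR=S RL=S RR=S
after cmd 3 (t=45): FL=S FR=S RL=S RR=S
after cmd 4 (t=53): FL=S FR=S RL=S RR=W
after cmd 5 (t=63): FL=S FR=S RL=S RR=S
after cmd 6 (t=65): FL=S FR=W RL=W RR=S


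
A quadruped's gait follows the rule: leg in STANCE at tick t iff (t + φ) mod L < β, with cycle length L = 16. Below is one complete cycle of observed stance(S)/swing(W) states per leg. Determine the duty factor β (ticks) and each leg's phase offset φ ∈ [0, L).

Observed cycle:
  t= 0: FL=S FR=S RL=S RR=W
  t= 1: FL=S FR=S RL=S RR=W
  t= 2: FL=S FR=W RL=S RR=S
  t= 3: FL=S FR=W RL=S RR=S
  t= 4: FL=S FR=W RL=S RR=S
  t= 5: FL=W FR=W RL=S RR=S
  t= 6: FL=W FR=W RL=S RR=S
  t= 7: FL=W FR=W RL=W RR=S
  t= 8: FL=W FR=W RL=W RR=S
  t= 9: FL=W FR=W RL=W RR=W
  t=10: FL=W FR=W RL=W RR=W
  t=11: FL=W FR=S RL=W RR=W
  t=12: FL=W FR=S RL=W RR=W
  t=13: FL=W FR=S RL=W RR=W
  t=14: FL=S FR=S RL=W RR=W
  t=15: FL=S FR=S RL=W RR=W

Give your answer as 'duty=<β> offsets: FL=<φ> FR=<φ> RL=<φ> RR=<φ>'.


duty=7 offsets: FL=2 FR=5 RL=0 RR=14

duty β = stance ticks per leg = 7
FL: stance ticks = 7; W→S at t=14 → φ=2
FR: stance ticks = 7; W→S at t=11 → φ=5
RL: stance ticks = 7; W→S at t=0 → φ=0
RR: stance ticks = 7; W→S at t=2 → φ=14


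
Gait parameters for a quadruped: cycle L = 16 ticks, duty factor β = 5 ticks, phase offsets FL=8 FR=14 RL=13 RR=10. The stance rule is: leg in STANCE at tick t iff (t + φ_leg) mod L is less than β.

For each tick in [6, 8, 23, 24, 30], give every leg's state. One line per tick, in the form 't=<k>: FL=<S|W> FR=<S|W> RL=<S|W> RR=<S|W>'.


t=6: FL=W FR=S RL=S RR=S
t=8: FL=S FR=W RL=W RR=S
t=23: FL=W FR=W RL=S RR=S
t=24: FL=S FR=W RL=W RR=S
t=30: FL=W FR=W RL=W RR=W

t=6: phase=(14,4,3,0) vs β=5 → FL=W FR=S RL=S RR=S
t=8: phase=(0,6,5,2) vs β=5 → FL=S FR=W RL=W RR=S
t=23: phase=(15,5,4,1) vs β=5 → FL=W FR=W RL=S RR=S
t=24: phase=(0,6,5,2) vs β=5 → FL=S FR=W RL=W RR=S
t=30: phase=(6,12,11,8) vs β=5 → FL=W FR=W RL=W RR=W


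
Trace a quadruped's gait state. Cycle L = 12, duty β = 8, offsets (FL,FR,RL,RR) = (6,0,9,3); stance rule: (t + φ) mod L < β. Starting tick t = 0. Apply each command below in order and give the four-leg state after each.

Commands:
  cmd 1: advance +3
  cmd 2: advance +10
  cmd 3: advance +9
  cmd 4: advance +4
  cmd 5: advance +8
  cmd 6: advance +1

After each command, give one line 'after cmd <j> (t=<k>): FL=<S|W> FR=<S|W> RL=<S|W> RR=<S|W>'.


after cmd 1 (t=3): FL=W FR=S RL=S RR=S
after cmd 2 (t=13): FL=S FR=S RL=W RR=S
after cmd 3 (t=22): FL=S FR=W RL=S RR=S
after cmd 4 (t=26): FL=W FR=S RL=W RR=S
after cmd 5 (t=34): FL=S FR=W RL=S RR=S
after cmd 6 (t=35): FL=S FR=W RL=W RR=S

start t=0: FL=S FR=S RL=W RR=S
cmd 1: advance +3 → t=3, phase=(9,3,0,6) → FL=W FR=S RL=S RR=S
cmd 2: advance +10 → t=13, phase=(7,1,10,4) → FL=S FR=S RL=W RR=S
cmd 3: advance +9 → t=22, phase=(4,10,7,1) → FL=S FR=W RL=S RR=S
cmd 4: advance +4 → t=26, phase=(8,2,11,5) → FL=W FR=S RL=W RR=S
cmd 5: advance +8 → t=34, phase=(4,10,7,1) → FL=S FR=W RL=S RR=S
cmd 6: advance +1 → t=35, phase=(5,11,8,2) → FL=S FR=W RL=W RR=S
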